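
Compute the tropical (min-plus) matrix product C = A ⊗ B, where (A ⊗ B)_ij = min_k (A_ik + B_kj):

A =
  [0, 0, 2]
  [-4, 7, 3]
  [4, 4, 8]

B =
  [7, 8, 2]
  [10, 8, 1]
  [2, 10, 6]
A ⊗ B =
  [4, 8, 1]
  [3, 4, -2]
  [10, 12, 5]

Apply the min-plus product entry-by-entry:
  C[0][0] = min over k of (A[0][0] + B[0][0] = 0 + 7 = 7, A[0][1] + B[1][0] = 0 + 10 = 10, A[0][2] + B[2][0] = 2 + 2 = 4) = 4 (attained at k = 2)
  C[0][1] = min over k of (A[0][0] + B[0][1] = 0 + 8 = 8, A[0][1] + B[1][1] = 0 + 8 = 8, A[0][2] + B[2][1] = 2 + 10 = 12) = 8 (attained at k = 0)
  C[0][2] = min over k of (A[0][0] + B[0][2] = 0 + 2 = 2, A[0][1] + B[1][2] = 0 + 1 = 1, A[0][2] + B[2][2] = 2 + 6 = 8) = 1 (attained at k = 1)
  C[1][0] = min over k of (A[1][0] + B[0][0] = -4 + 7 = 3, A[1][1] + B[1][0] = 7 + 10 = 17, A[1][2] + B[2][0] = 3 + 2 = 5) = 3 (attained at k = 0)
  C[1][1] = min over k of (A[1][0] + B[0][1] = -4 + 8 = 4, A[1][1] + B[1][1] = 7 + 8 = 15, A[1][2] + B[2][1] = 3 + 10 = 13) = 4 (attained at k = 0)
  C[1][2] = min over k of (A[1][0] + B[0][2] = -4 + 2 = -2, A[1][1] + B[1][2] = 7 + 1 = 8, A[1][2] + B[2][2] = 3 + 6 = 9) = -2 (attained at k = 0)
  C[2][0] = min over k of (A[2][0] + B[0][0] = 4 + 7 = 11, A[2][1] + B[1][0] = 4 + 10 = 14, A[2][2] + B[2][0] = 8 + 2 = 10) = 10 (attained at k = 2)
  C[2][1] = min over k of (A[2][0] + B[0][1] = 4 + 8 = 12, A[2][1] + B[1][1] = 4 + 8 = 12, A[2][2] + B[2][1] = 8 + 10 = 18) = 12 (attained at k = 0)
  C[2][2] = min over k of (A[2][0] + B[0][2] = 4 + 2 = 6, A[2][1] + B[1][2] = 4 + 1 = 5, A[2][2] + B[2][2] = 8 + 6 = 14) = 5 (attained at k = 1)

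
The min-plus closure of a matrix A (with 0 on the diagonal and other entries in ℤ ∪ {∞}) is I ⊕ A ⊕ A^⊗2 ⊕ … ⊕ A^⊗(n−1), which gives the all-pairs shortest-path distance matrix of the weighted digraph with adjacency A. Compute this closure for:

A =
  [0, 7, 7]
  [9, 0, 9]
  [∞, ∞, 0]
Closure =
  [0, 7, 7]
  [9, 0, 9]
  [∞, ∞, 0]

This is the Floyd-Warshall all-pairs shortest-path computation. For each intermediate vertex k = 0, 1, …, 2, update dist[i][j] ← min(dist[i][j], dist[i][k] + dist[k][j]). The final matrix gives, for each (i, j), the minimum total weight of any directed path from i to j (possibly empty when i = j).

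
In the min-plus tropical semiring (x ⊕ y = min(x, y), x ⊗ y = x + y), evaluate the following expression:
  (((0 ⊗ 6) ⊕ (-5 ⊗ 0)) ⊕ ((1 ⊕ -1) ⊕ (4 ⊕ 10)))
(((0 ⊗ 6) ⊕ (-5 ⊗ 0)) ⊕ ((1 ⊕ -1) ⊕ (4 ⊕ 10))) = -5

Expand innermost to outermost. Recall ⊕ takes the minimum of its arguments and ⊗ takes their sum. Working out the expression (((0 ⊗ 6) ⊕ (-5 ⊗ 0)) ⊕ ((1 ⊕ -1) ⊕ (4 ⊕ 10))) gives -5.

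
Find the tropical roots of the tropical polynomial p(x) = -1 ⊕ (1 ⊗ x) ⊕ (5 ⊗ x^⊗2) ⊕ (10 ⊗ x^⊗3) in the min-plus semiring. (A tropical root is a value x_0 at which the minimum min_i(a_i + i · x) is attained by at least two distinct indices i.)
Roots: {-5, -4, -2}

Each tropical root is a break point of the lower envelope of the lines y = a_i + i · x (there are 4 lines, with slopes 0, 1, ..., 3). Only the lines that attain the minimum somewhere contribute to roots; other lines are dominated. Here the surviving (envelope) indices are i = 3, i = 2, i = 1, i = 0.
Intersections between consecutive envelope lines give the roots: for adjacent envelope indices i < j the intersection is x = (a_i − a_j) / (j − i). Reading off the sorted break points: {-5, -4, -2}.
Verification: at each break x_0, at least two indices attain the minimum of min_i(a_i + i · x_0).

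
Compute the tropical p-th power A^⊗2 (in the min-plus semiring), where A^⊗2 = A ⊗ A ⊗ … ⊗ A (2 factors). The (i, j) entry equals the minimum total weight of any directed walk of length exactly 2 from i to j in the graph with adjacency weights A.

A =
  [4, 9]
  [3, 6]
A^⊗2 =
  [8, 13]
  [7, 12]

Each entry (A^⊗2)_ij equals the minimum over all length-2 walks i = v_0 → v_1 → … → v_2 = j of Σ_t A[v_t][v_{t+1}]. For example, for (i, j) = (0, 1) we minimise over 2 possible intermediate vertex sequences; the minimum is 13, attained along the walk 0 → 0 → 1.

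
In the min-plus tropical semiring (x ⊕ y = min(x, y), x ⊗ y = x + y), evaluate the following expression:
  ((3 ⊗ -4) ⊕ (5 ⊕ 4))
((3 ⊗ -4) ⊕ (5 ⊕ 4)) = -1

Expand innermost to outermost. Recall ⊕ takes the minimum of its arguments and ⊗ takes their sum. Working out the expression ((3 ⊗ -4) ⊕ (5 ⊕ 4)) gives -1.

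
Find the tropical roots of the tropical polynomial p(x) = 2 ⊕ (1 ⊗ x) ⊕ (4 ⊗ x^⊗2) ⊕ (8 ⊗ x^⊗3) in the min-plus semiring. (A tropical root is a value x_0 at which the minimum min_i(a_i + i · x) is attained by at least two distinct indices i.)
Roots: {-4, -3, 1}

Each tropical root is a break point of the lower envelope of the lines y = a_i + i · x (there are 4 lines, with slopes 0, 1, ..., 3). Only the lines that attain the minimum somewhere contribute to roots; other lines are dominated. Here the surviving (envelope) indices are i = 3, i = 2, i = 1, i = 0.
Intersections between consecutive envelope lines give the roots: for adjacent envelope indices i < j the intersection is x = (a_i − a_j) / (j − i). Reading off the sorted break points: {-4, -3, 1}.
Verification: at each break x_0, at least two indices attain the minimum of min_i(a_i + i · x_0).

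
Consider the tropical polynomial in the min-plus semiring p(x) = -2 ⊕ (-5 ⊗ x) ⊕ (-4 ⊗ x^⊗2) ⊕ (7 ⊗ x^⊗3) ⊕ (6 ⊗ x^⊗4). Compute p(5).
p(5) = -2

A tropical monomial a ⊗ x^⊗i evaluates to a + i · x. Evaluating each term at x = 5:
  Term 0 contributes -2 + 0 · 5 = -2
  Term 1 contributes -5 + 1 · 5 = 0
  Term 2 contributes -4 + 2 · 5 = 6
  Term 3 contributes 7 + 3 · 5 = 22
  Term 4 contributes 6 + 4 · 5 = 26
p(5) = ⊕ of these = min[-2, 0, 6, 22, 26] = -2.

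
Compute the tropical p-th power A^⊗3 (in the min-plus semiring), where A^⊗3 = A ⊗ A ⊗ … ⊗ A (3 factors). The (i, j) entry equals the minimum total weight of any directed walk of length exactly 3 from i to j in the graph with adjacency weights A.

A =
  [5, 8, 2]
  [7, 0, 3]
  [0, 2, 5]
A^⊗3 =
  [7, 4, 4]
  [3, 0, 3]
  [2, 2, 5]

Each entry (A^⊗3)_ij equals the minimum over all length-3 walks i = v_0 → v_1 → … → v_3 = j of Σ_t A[v_t][v_{t+1}]. For example, for (i, j) = (0, 2) we minimise over 9 possible intermediate vertex sequences; the minimum is 4, attained along the walk 0 → 2 → 0 → 2.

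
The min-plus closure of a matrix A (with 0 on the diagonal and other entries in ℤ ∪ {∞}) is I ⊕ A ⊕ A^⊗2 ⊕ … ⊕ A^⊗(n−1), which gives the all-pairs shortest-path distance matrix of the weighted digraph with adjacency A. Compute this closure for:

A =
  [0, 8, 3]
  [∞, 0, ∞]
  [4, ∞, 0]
Closure =
  [0, 8, 3]
  [∞, 0, ∞]
  [4, 12, 0]

This is the Floyd-Warshall all-pairs shortest-path computation. For each intermediate vertex k = 0, 1, …, 2, update dist[i][j] ← min(dist[i][j], dist[i][k] + dist[k][j]). The final matrix gives, for each (i, j), the minimum total weight of any directed path from i to j (possibly empty when i = j).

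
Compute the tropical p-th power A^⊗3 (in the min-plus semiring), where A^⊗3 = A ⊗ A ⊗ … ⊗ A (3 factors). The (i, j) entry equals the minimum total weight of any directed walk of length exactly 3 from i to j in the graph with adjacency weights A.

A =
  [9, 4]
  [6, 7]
A^⊗3 =
  [17, 14]
  [16, 17]

Each entry (A^⊗3)_ij equals the minimum over all length-3 walks i = v_0 → v_1 → … → v_3 = j of Σ_t A[v_t][v_{t+1}]. For example, for (i, j) = (0, 1) we minimise over 4 possible intermediate vertex sequences; the minimum is 14, attained along the walk 0 → 1 → 0 → 1.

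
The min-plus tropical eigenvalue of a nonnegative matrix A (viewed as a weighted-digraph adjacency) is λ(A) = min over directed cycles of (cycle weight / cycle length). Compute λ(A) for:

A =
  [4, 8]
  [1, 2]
λ(A) = 2

Enumerate directed cycles and compute their means (weight / length). Sample:
  cycle 0 → 0: weight = 4, length = 1, mean = 4/1 ≈ 4.000
  cycle 1 → 1: weight = 2, length = 1, mean = 2/1 ≈ 2.000
  cycle 0 → 1 → 0: weight = 9, length = 2, mean = 9/2 ≈ 4.500
  cycle 1 → 0 → 1: weight = 9, length = 2, mean = 9/2 ≈ 4.500
Minimum mean = 2.000, attained e.g. along the cycle 1 → 1 with weight 2 and length 1. So λ(A) = 2/1 = 2.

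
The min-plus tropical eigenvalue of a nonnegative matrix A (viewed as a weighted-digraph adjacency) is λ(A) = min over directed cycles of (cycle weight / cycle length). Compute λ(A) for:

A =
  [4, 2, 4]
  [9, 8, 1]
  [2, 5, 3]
λ(A) = 5/3

Enumerate directed cycles and compute their means (weight / length). Sample:
  cycle 0 → 0: weight = 4, length = 1, mean = 4/1 ≈ 4.000
  cycle 1 → 1: weight = 8, length = 1, mean = 8/1 ≈ 8.000
  cycle 2 → 2: weight = 3, length = 1, mean = 3/1 ≈ 3.000
  cycle 0 → 1 → 0: weight = 11, length = 2, mean = 11/2 ≈ 5.500
  cycle 0 → 2 → 0: weight = 6, length = 2, mean = 6/2 ≈ 3.000
  cycle 1 → 0 → 1: weight = 11, length = 2, mean = 11/2 ≈ 5.500
Minimum mean = 1.667, attained e.g. along the cycle 0 → 1 → 2 → 0 with weight 5 and length 3. So λ(A) = 5/3 = 5/3.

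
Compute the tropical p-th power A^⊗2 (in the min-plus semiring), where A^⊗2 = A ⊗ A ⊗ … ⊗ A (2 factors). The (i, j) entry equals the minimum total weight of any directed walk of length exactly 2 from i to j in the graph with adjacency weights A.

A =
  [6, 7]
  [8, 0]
A^⊗2 =
  [12, 7]
  [8, 0]

Each entry (A^⊗2)_ij equals the minimum over all length-2 walks i = v_0 → v_1 → … → v_2 = j of Σ_t A[v_t][v_{t+1}]. For example, for (i, j) = (0, 1) we minimise over 2 possible intermediate vertex sequences; the minimum is 7, attained along the walk 0 → 1 → 1.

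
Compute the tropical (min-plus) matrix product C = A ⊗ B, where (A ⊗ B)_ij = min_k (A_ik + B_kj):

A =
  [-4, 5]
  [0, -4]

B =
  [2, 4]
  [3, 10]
A ⊗ B =
  [-2, 0]
  [-1, 4]

Apply the min-plus product entry-by-entry:
  C[0][0] = min over k of (A[0][0] + B[0][0] = -4 + 2 = -2, A[0][1] + B[1][0] = 5 + 3 = 8) = -2 (attained at k = 0)
  C[0][1] = min over k of (A[0][0] + B[0][1] = -4 + 4 = 0, A[0][1] + B[1][1] = 5 + 10 = 15) = 0 (attained at k = 0)
  C[1][0] = min over k of (A[1][0] + B[0][0] = 0 + 2 = 2, A[1][1] + B[1][0] = -4 + 3 = -1) = -1 (attained at k = 1)
  C[1][1] = min over k of (A[1][0] + B[0][1] = 0 + 4 = 4, A[1][1] + B[1][1] = -4 + 10 = 6) = 4 (attained at k = 0)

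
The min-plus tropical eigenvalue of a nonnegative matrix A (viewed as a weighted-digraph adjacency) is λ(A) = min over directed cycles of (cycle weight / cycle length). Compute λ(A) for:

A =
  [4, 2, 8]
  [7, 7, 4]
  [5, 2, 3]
λ(A) = 3

Enumerate directed cycles and compute their means (weight / length). Sample:
  cycle 0 → 0: weight = 4, length = 1, mean = 4/1 ≈ 4.000
  cycle 1 → 1: weight = 7, length = 1, mean = 7/1 ≈ 7.000
  cycle 2 → 2: weight = 3, length = 1, mean = 3/1 ≈ 3.000
  cycle 0 → 1 → 0: weight = 9, length = 2, mean = 9/2 ≈ 4.500
  cycle 0 → 2 → 0: weight = 13, length = 2, mean = 13/2 ≈ 6.500
  cycle 1 → 0 → 1: weight = 9, length = 2, mean = 9/2 ≈ 4.500
Minimum mean = 3.000, attained e.g. along the cycle 2 → 2 with weight 3 and length 1. So λ(A) = 3/1 = 3.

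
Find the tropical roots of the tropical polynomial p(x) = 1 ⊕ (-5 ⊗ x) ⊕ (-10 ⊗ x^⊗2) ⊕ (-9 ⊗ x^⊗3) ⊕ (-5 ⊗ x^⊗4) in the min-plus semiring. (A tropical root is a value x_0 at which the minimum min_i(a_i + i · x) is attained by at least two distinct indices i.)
Roots: {-4, -1, 5, 6}

Each tropical root is a break point of the lower envelope of the lines y = a_i + i · x (there are 5 lines, with slopes 0, 1, ..., 4). Only the lines that attain the minimum somewhere contribute to roots; other lines are dominated. Here the surviving (envelope) indices are i = 4, i = 3, i = 2, i = 1, i = 0.
Intersections between consecutive envelope lines give the roots: for adjacent envelope indices i < j the intersection is x = (a_i − a_j) / (j − i). Reading off the sorted break points: {-4, -1, 5, 6}.
Verification: at each break x_0, at least two indices attain the minimum of min_i(a_i + i · x_0).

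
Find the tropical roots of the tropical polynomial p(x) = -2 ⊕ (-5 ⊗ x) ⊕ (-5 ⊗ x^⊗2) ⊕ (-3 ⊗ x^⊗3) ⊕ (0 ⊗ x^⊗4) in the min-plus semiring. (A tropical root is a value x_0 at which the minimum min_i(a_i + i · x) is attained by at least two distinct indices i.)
Roots: {-3, -2, 0, 3}

Each tropical root is a break point of the lower envelope of the lines y = a_i + i · x (there are 5 lines, with slopes 0, 1, ..., 4). Only the lines that attain the minimum somewhere contribute to roots; other lines are dominated. Here the surviving (envelope) indices are i = 4, i = 3, i = 2, i = 1, i = 0.
Intersections between consecutive envelope lines give the roots: for adjacent envelope indices i < j the intersection is x = (a_i − a_j) / (j − i). Reading off the sorted break points: {-3, -2, 0, 3}.
Verification: at each break x_0, at least two indices attain the minimum of min_i(a_i + i · x_0).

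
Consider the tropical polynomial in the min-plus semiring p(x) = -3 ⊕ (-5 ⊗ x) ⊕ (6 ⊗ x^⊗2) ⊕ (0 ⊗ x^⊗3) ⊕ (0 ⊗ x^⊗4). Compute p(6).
p(6) = -3

A tropical monomial a ⊗ x^⊗i evaluates to a + i · x. Evaluating each term at x = 6:
  Term 0 contributes -3 + 0 · 6 = -3
  Term 1 contributes -5 + 1 · 6 = 1
  Term 2 contributes 6 + 2 · 6 = 18
  Term 3 contributes 0 + 3 · 6 = 18
  Term 4 contributes 0 + 4 · 6 = 24
p(6) = ⊕ of these = min[-3, 1, 18, 18, 24] = -3.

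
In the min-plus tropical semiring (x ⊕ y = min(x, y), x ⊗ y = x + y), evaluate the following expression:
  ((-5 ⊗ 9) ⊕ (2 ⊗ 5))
((-5 ⊗ 9) ⊕ (2 ⊗ 5)) = 4

Expand innermost to outermost. Recall ⊕ takes the minimum of its arguments and ⊗ takes their sum. Working out the expression ((-5 ⊗ 9) ⊕ (2 ⊗ 5)) gives 4.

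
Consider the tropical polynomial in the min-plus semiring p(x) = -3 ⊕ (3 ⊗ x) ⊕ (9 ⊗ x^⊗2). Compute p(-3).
p(-3) = -3

A tropical monomial a ⊗ x^⊗i evaluates to a + i · x. Evaluating each term at x = -3:
  Term 0 contributes -3 + 0 · -3 = -3
  Term 1 contributes 3 + 1 · -3 = 0
  Term 2 contributes 9 + 2 · -3 = 3
p(-3) = ⊕ of these = min[-3, 0, 3] = -3.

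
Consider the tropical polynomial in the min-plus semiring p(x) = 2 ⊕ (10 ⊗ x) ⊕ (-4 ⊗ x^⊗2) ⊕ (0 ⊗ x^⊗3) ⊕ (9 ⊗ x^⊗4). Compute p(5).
p(5) = 2

A tropical monomial a ⊗ x^⊗i evaluates to a + i · x. Evaluating each term at x = 5:
  Term 0 contributes 2 + 0 · 5 = 2
  Term 1 contributes 10 + 1 · 5 = 15
  Term 2 contributes -4 + 2 · 5 = 6
  Term 3 contributes 0 + 3 · 5 = 15
  Term 4 contributes 9 + 4 · 5 = 29
p(5) = ⊕ of these = min[2, 15, 6, 15, 29] = 2.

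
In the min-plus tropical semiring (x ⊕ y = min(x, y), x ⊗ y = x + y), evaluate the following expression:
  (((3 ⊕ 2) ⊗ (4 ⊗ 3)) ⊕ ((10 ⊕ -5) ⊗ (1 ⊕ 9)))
(((3 ⊕ 2) ⊗ (4 ⊗ 3)) ⊕ ((10 ⊕ -5) ⊗ (1 ⊕ 9))) = -4

Expand innermost to outermost. Recall ⊕ takes the minimum of its arguments and ⊗ takes their sum. Working out the expression (((3 ⊕ 2) ⊗ (4 ⊗ 3)) ⊕ ((10 ⊕ -5) ⊗ (1 ⊕ 9))) gives -4.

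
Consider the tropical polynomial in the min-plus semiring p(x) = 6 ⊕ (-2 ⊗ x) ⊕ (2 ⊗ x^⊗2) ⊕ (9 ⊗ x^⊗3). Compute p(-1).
p(-1) = -3

A tropical monomial a ⊗ x^⊗i evaluates to a + i · x. Evaluating each term at x = -1:
  Term 0 contributes 6 + 0 · -1 = 6
  Term 1 contributes -2 + 1 · -1 = -3
  Term 2 contributes 2 + 2 · -1 = 0
  Term 3 contributes 9 + 3 · -1 = 6
p(-1) = ⊕ of these = min[6, -3, 0, 6] = -3.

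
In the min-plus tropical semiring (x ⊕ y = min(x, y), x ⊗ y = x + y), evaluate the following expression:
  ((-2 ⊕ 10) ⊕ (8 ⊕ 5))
((-2 ⊕ 10) ⊕ (8 ⊕ 5)) = -2

Expand innermost to outermost. Recall ⊕ takes the minimum of its arguments and ⊗ takes their sum. Working out the expression ((-2 ⊕ 10) ⊕ (8 ⊕ 5)) gives -2.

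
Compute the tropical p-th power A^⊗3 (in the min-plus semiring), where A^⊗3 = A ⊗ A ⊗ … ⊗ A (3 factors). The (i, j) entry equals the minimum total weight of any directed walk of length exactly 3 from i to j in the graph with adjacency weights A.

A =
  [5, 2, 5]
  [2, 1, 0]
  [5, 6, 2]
A^⊗3 =
  [5, 4, 3]
  [4, 3, 2]
  [9, 8, 6]

Each entry (A^⊗3)_ij equals the minimum over all length-3 walks i = v_0 → v_1 → … → v_3 = j of Σ_t A[v_t][v_{t+1}]. For example, for (i, j) = (0, 2) we minimise over 9 possible intermediate vertex sequences; the minimum is 3, attained along the walk 0 → 1 → 1 → 2.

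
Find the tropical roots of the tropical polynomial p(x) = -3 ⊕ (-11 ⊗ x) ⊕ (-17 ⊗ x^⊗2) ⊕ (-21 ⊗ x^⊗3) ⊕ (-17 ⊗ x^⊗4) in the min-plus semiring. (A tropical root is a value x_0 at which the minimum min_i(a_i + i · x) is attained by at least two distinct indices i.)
Roots: {-4, 4, 6, 8}

Each tropical root is a break point of the lower envelope of the lines y = a_i + i · x (there are 5 lines, with slopes 0, 1, ..., 4). Only the lines that attain the minimum somewhere contribute to roots; other lines are dominated. Here the surviving (envelope) indices are i = 4, i = 3, i = 2, i = 1, i = 0.
Intersections between consecutive envelope lines give the roots: for adjacent envelope indices i < j the intersection is x = (a_i − a_j) / (j − i). Reading off the sorted break points: {-4, 4, 6, 8}.
Verification: at each break x_0, at least two indices attain the minimum of min_i(a_i + i · x_0).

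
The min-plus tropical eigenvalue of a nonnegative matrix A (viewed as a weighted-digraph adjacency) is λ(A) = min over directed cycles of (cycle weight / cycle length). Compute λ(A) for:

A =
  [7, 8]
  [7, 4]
λ(A) = 4

Enumerate directed cycles and compute their means (weight / length). Sample:
  cycle 0 → 0: weight = 7, length = 1, mean = 7/1 ≈ 7.000
  cycle 1 → 1: weight = 4, length = 1, mean = 4/1 ≈ 4.000
  cycle 0 → 1 → 0: weight = 15, length = 2, mean = 15/2 ≈ 7.500
  cycle 1 → 0 → 1: weight = 15, length = 2, mean = 15/2 ≈ 7.500
Minimum mean = 4.000, attained e.g. along the cycle 1 → 1 with weight 4 and length 1. So λ(A) = 4/1 = 4.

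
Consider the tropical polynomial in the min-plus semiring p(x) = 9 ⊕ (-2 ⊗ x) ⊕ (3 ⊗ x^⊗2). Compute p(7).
p(7) = 5

A tropical monomial a ⊗ x^⊗i evaluates to a + i · x. Evaluating each term at x = 7:
  Term 0 contributes 9 + 0 · 7 = 9
  Term 1 contributes -2 + 1 · 7 = 5
  Term 2 contributes 3 + 2 · 7 = 17
p(7) = ⊕ of these = min[9, 5, 17] = 5.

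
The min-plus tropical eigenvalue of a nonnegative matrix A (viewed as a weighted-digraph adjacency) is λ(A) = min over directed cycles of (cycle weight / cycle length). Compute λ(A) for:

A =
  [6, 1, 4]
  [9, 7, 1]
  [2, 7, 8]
λ(A) = 4/3

Enumerate directed cycles and compute their means (weight / length). Sample:
  cycle 0 → 0: weight = 6, length = 1, mean = 6/1 ≈ 6.000
  cycle 1 → 1: weight = 7, length = 1, mean = 7/1 ≈ 7.000
  cycle 2 → 2: weight = 8, length = 1, mean = 8/1 ≈ 8.000
  cycle 0 → 1 → 0: weight = 10, length = 2, mean = 10/2 ≈ 5.000
  cycle 0 → 2 → 0: weight = 6, length = 2, mean = 6/2 ≈ 3.000
  cycle 1 → 0 → 1: weight = 10, length = 2, mean = 10/2 ≈ 5.000
Minimum mean = 1.333, attained e.g. along the cycle 0 → 1 → 2 → 0 with weight 4 and length 3. So λ(A) = 4/3 = 4/3.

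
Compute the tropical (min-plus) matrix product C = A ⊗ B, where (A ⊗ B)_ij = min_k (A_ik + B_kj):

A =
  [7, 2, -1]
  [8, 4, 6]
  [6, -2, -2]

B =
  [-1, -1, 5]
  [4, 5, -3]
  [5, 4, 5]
A ⊗ B =
  [4, 3, -1]
  [7, 7, 1]
  [2, 2, -5]

Apply the min-plus product entry-by-entry:
  C[0][0] = min over k of (A[0][0] + B[0][0] = 7 + -1 = 6, A[0][1] + B[1][0] = 2 + 4 = 6, A[0][2] + B[2][0] = -1 + 5 = 4) = 4 (attained at k = 2)
  C[0][1] = min over k of (A[0][0] + B[0][1] = 7 + -1 = 6, A[0][1] + B[1][1] = 2 + 5 = 7, A[0][2] + B[2][1] = -1 + 4 = 3) = 3 (attained at k = 2)
  C[0][2] = min over k of (A[0][0] + B[0][2] = 7 + 5 = 12, A[0][1] + B[1][2] = 2 + -3 = -1, A[0][2] + B[2][2] = -1 + 5 = 4) = -1 (attained at k = 1)
  C[1][0] = min over k of (A[1][0] + B[0][0] = 8 + -1 = 7, A[1][1] + B[1][0] = 4 + 4 = 8, A[1][2] + B[2][0] = 6 + 5 = 11) = 7 (attained at k = 0)
  C[1][1] = min over k of (A[1][0] + B[0][1] = 8 + -1 = 7, A[1][1] + B[1][1] = 4 + 5 = 9, A[1][2] + B[2][1] = 6 + 4 = 10) = 7 (attained at k = 0)
  C[1][2] = min over k of (A[1][0] + B[0][2] = 8 + 5 = 13, A[1][1] + B[1][2] = 4 + -3 = 1, A[1][2] + B[2][2] = 6 + 5 = 11) = 1 (attained at k = 1)
  C[2][0] = min over k of (A[2][0] + B[0][0] = 6 + -1 = 5, A[2][1] + B[1][0] = -2 + 4 = 2, A[2][2] + B[2][0] = -2 + 5 = 3) = 2 (attained at k = 1)
  C[2][1] = min over k of (A[2][0] + B[0][1] = 6 + -1 = 5, A[2][1] + B[1][1] = -2 + 5 = 3, A[2][2] + B[2][1] = -2 + 4 = 2) = 2 (attained at k = 2)
  C[2][2] = min over k of (A[2][0] + B[0][2] = 6 + 5 = 11, A[2][1] + B[1][2] = -2 + -3 = -5, A[2][2] + B[2][2] = -2 + 5 = 3) = -5 (attained at k = 1)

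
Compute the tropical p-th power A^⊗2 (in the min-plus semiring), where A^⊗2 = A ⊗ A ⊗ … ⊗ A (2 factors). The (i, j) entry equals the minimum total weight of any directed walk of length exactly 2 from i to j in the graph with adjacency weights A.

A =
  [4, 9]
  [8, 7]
A^⊗2 =
  [8, 13]
  [12, 14]

Each entry (A^⊗2)_ij equals the minimum over all length-2 walks i = v_0 → v_1 → … → v_2 = j of Σ_t A[v_t][v_{t+1}]. For example, for (i, j) = (0, 1) we minimise over 2 possible intermediate vertex sequences; the minimum is 13, attained along the walk 0 → 0 → 1.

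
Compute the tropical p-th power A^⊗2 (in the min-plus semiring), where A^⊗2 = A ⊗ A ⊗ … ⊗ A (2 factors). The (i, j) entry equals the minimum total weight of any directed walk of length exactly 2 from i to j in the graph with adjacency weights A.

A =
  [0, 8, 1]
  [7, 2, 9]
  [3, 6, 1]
A^⊗2 =
  [0, 7, 1]
  [7, 4, 8]
  [3, 7, 2]

Each entry (A^⊗2)_ij equals the minimum over all length-2 walks i = v_0 → v_1 → … → v_2 = j of Σ_t A[v_t][v_{t+1}]. For example, for (i, j) = (0, 2) we minimise over 3 possible intermediate vertex sequences; the minimum is 1, attained along the walk 0 → 0 → 2.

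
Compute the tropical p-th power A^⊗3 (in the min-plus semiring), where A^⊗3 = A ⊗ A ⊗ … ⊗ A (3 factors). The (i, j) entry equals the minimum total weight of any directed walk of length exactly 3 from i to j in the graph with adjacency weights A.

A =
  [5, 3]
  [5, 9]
A^⊗3 =
  [13, 11]
  [13, 13]

Each entry (A^⊗3)_ij equals the minimum over all length-3 walks i = v_0 → v_1 → … → v_3 = j of Σ_t A[v_t][v_{t+1}]. For example, for (i, j) = (0, 1) we minimise over 4 possible intermediate vertex sequences; the minimum is 11, attained along the walk 0 → 1 → 0 → 1.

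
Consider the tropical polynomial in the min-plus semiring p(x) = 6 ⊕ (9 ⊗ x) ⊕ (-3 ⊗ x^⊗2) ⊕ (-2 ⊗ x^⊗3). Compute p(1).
p(1) = -1

A tropical monomial a ⊗ x^⊗i evaluates to a + i · x. Evaluating each term at x = 1:
  Term 0 contributes 6 + 0 · 1 = 6
  Term 1 contributes 9 + 1 · 1 = 10
  Term 2 contributes -3 + 2 · 1 = -1
  Term 3 contributes -2 + 3 · 1 = 1
p(1) = ⊕ of these = min[6, 10, -1, 1] = -1.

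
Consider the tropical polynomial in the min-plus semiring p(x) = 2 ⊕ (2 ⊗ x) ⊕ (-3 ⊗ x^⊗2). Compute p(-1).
p(-1) = -5

A tropical monomial a ⊗ x^⊗i evaluates to a + i · x. Evaluating each term at x = -1:
  Term 0 contributes 2 + 0 · -1 = 2
  Term 1 contributes 2 + 1 · -1 = 1
  Term 2 contributes -3 + 2 · -1 = -5
p(-1) = ⊕ of these = min[2, 1, -5] = -5.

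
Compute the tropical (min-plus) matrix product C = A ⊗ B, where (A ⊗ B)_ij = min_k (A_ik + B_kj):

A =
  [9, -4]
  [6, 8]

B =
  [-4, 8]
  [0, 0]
A ⊗ B =
  [-4, -4]
  [2, 8]

Apply the min-plus product entry-by-entry:
  C[0][0] = min over k of (A[0][0] + B[0][0] = 9 + -4 = 5, A[0][1] + B[1][0] = -4 + 0 = -4) = -4 (attained at k = 1)
  C[0][1] = min over k of (A[0][0] + B[0][1] = 9 + 8 = 17, A[0][1] + B[1][1] = -4 + 0 = -4) = -4 (attained at k = 1)
  C[1][0] = min over k of (A[1][0] + B[0][0] = 6 + -4 = 2, A[1][1] + B[1][0] = 8 + 0 = 8) = 2 (attained at k = 0)
  C[1][1] = min over k of (A[1][0] + B[0][1] = 6 + 8 = 14, A[1][1] + B[1][1] = 8 + 0 = 8) = 8 (attained at k = 1)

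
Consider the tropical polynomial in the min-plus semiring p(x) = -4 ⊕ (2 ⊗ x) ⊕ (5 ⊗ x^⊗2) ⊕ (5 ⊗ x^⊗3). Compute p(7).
p(7) = -4

A tropical monomial a ⊗ x^⊗i evaluates to a + i · x. Evaluating each term at x = 7:
  Term 0 contributes -4 + 0 · 7 = -4
  Term 1 contributes 2 + 1 · 7 = 9
  Term 2 contributes 5 + 2 · 7 = 19
  Term 3 contributes 5 + 3 · 7 = 26
p(7) = ⊕ of these = min[-4, 9, 19, 26] = -4.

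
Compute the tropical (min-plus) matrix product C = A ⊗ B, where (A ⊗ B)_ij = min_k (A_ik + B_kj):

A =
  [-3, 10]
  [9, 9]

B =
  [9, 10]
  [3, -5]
A ⊗ B =
  [6, 5]
  [12, 4]

Apply the min-plus product entry-by-entry:
  C[0][0] = min over k of (A[0][0] + B[0][0] = -3 + 9 = 6, A[0][1] + B[1][0] = 10 + 3 = 13) = 6 (attained at k = 0)
  C[0][1] = min over k of (A[0][0] + B[0][1] = -3 + 10 = 7, A[0][1] + B[1][1] = 10 + -5 = 5) = 5 (attained at k = 1)
  C[1][0] = min over k of (A[1][0] + B[0][0] = 9 + 9 = 18, A[1][1] + B[1][0] = 9 + 3 = 12) = 12 (attained at k = 1)
  C[1][1] = min over k of (A[1][0] + B[0][1] = 9 + 10 = 19, A[1][1] + B[1][1] = 9 + -5 = 4) = 4 (attained at k = 1)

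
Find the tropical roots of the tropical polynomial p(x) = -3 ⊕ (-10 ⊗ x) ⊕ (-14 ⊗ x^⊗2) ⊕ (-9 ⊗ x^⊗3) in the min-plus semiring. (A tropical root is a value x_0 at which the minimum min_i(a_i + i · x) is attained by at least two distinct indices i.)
Roots: {-5, 4, 7}

Each tropical root is a break point of the lower envelope of the lines y = a_i + i · x (there are 4 lines, with slopes 0, 1, ..., 3). Only the lines that attain the minimum somewhere contribute to roots; other lines are dominated. Here the surviving (envelope) indices are i = 3, i = 2, i = 1, i = 0.
Intersections between consecutive envelope lines give the roots: for adjacent envelope indices i < j the intersection is x = (a_i − a_j) / (j − i). Reading off the sorted break points: {-5, 4, 7}.
Verification: at each break x_0, at least two indices attain the minimum of min_i(a_i + i · x_0).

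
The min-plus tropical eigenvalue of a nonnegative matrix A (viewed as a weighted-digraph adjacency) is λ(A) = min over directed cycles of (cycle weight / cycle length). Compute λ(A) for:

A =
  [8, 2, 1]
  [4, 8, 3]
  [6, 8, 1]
λ(A) = 1

Enumerate directed cycles and compute their means (weight / length). Sample:
  cycle 0 → 0: weight = 8, length = 1, mean = 8/1 ≈ 8.000
  cycle 1 → 1: weight = 8, length = 1, mean = 8/1 ≈ 8.000
  cycle 2 → 2: weight = 1, length = 1, mean = 1/1 ≈ 1.000
  cycle 0 → 1 → 0: weight = 6, length = 2, mean = 6/2 ≈ 3.000
  cycle 0 → 2 → 0: weight = 7, length = 2, mean = 7/2 ≈ 3.500
  cycle 1 → 0 → 1: weight = 6, length = 2, mean = 6/2 ≈ 3.000
Minimum mean = 1.000, attained e.g. along the cycle 2 → 2 with weight 1 and length 1. So λ(A) = 1/1 = 1.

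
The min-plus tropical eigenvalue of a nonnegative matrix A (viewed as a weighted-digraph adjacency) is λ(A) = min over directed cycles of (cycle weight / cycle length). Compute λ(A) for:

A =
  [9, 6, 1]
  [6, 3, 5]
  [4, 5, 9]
λ(A) = 5/2

Enumerate directed cycles and compute their means (weight / length). Sample:
  cycle 0 → 0: weight = 9, length = 1, mean = 9/1 ≈ 9.000
  cycle 1 → 1: weight = 3, length = 1, mean = 3/1 ≈ 3.000
  cycle 2 → 2: weight = 9, length = 1, mean = 9/1 ≈ 9.000
  cycle 0 → 1 → 0: weight = 12, length = 2, mean = 12/2 ≈ 6.000
  cycle 0 → 2 → 0: weight = 5, length = 2, mean = 5/2 ≈ 2.500
  cycle 1 → 0 → 1: weight = 12, length = 2, mean = 12/2 ≈ 6.000
Minimum mean = 2.500, attained e.g. along the cycle 0 → 2 → 0 with weight 5 and length 2. So λ(A) = 5/2 = 5/2.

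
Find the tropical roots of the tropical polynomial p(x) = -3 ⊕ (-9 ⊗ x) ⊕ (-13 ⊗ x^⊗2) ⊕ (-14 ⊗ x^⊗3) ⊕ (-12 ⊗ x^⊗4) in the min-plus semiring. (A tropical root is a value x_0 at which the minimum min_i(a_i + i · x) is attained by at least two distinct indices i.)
Roots: {-2, 1, 4, 6}

Each tropical root is a break point of the lower envelope of the lines y = a_i + i · x (there are 5 lines, with slopes 0, 1, ..., 4). Only the lines that attain the minimum somewhere contribute to roots; other lines are dominated. Here the surviving (envelope) indices are i = 4, i = 3, i = 2, i = 1, i = 0.
Intersections between consecutive envelope lines give the roots: for adjacent envelope indices i < j the intersection is x = (a_i − a_j) / (j − i). Reading off the sorted break points: {-2, 1, 4, 6}.
Verification: at each break x_0, at least two indices attain the minimum of min_i(a_i + i · x_0).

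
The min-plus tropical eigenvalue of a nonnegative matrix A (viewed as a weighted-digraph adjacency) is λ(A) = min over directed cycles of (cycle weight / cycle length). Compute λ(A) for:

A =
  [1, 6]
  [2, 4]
λ(A) = 1

Enumerate directed cycles and compute their means (weight / length). Sample:
  cycle 0 → 0: weight = 1, length = 1, mean = 1/1 ≈ 1.000
  cycle 1 → 1: weight = 4, length = 1, mean = 4/1 ≈ 4.000
  cycle 0 → 1 → 0: weight = 8, length = 2, mean = 8/2 ≈ 4.000
  cycle 1 → 0 → 1: weight = 8, length = 2, mean = 8/2 ≈ 4.000
Minimum mean = 1.000, attained e.g. along the cycle 0 → 0 with weight 1 and length 1. So λ(A) = 1/1 = 1.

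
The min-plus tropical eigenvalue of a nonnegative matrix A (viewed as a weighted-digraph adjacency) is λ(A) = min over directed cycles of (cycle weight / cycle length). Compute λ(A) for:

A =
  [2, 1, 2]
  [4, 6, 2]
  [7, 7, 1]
λ(A) = 1

Enumerate directed cycles and compute their means (weight / length). Sample:
  cycle 0 → 0: weight = 2, length = 1, mean = 2/1 ≈ 2.000
  cycle 1 → 1: weight = 6, length = 1, mean = 6/1 ≈ 6.000
  cycle 2 → 2: weight = 1, length = 1, mean = 1/1 ≈ 1.000
  cycle 0 → 1 → 0: weight = 5, length = 2, mean = 5/2 ≈ 2.500
  cycle 0 → 2 → 0: weight = 9, length = 2, mean = 9/2 ≈ 4.500
  cycle 1 → 0 → 1: weight = 5, length = 2, mean = 5/2 ≈ 2.500
Minimum mean = 1.000, attained e.g. along the cycle 2 → 2 with weight 1 and length 1. So λ(A) = 1/1 = 1.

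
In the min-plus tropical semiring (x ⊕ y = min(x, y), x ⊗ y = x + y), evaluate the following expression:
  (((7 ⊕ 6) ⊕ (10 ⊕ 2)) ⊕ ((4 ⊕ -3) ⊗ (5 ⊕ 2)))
(((7 ⊕ 6) ⊕ (10 ⊕ 2)) ⊕ ((4 ⊕ -3) ⊗ (5 ⊕ 2))) = -1

Expand innermost to outermost. Recall ⊕ takes the minimum of its arguments and ⊗ takes their sum. Working out the expression (((7 ⊕ 6) ⊕ (10 ⊕ 2)) ⊕ ((4 ⊕ -3) ⊗ (5 ⊕ 2))) gives -1.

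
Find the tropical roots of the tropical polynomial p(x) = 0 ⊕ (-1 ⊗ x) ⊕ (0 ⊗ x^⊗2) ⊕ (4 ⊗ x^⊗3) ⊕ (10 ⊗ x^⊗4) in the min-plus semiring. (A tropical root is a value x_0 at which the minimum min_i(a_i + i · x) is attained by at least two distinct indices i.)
Roots: {-6, -4, -1, 1}

Each tropical root is a break point of the lower envelope of the lines y = a_i + i · x (there are 5 lines, with slopes 0, 1, ..., 4). Only the lines that attain the minimum somewhere contribute to roots; other lines are dominated. Here the surviving (envelope) indices are i = 4, i = 3, i = 2, i = 1, i = 0.
Intersections between consecutive envelope lines give the roots: for adjacent envelope indices i < j the intersection is x = (a_i − a_j) / (j − i). Reading off the sorted break points: {-6, -4, -1, 1}.
Verification: at each break x_0, at least two indices attain the minimum of min_i(a_i + i · x_0).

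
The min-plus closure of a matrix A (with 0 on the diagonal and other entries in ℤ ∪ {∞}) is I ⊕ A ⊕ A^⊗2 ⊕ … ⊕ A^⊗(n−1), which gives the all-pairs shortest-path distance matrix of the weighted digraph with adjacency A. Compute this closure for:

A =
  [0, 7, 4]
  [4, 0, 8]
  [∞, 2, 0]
Closure =
  [0, 6, 4]
  [4, 0, 8]
  [6, 2, 0]

This is the Floyd-Warshall all-pairs shortest-path computation. For each intermediate vertex k = 0, 1, …, 2, update dist[i][j] ← min(dist[i][j], dist[i][k] + dist[k][j]). The final matrix gives, for each (i, j), the minimum total weight of any directed path from i to j (possibly empty when i = j).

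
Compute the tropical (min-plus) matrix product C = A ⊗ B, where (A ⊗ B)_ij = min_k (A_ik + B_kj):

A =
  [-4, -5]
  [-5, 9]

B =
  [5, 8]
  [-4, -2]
A ⊗ B =
  [-9, -7]
  [0, 3]

Apply the min-plus product entry-by-entry:
  C[0][0] = min over k of (A[0][0] + B[0][0] = -4 + 5 = 1, A[0][1] + B[1][0] = -5 + -4 = -9) = -9 (attained at k = 1)
  C[0][1] = min over k of (A[0][0] + B[0][1] = -4 + 8 = 4, A[0][1] + B[1][1] = -5 + -2 = -7) = -7 (attained at k = 1)
  C[1][0] = min over k of (A[1][0] + B[0][0] = -5 + 5 = 0, A[1][1] + B[1][0] = 9 + -4 = 5) = 0 (attained at k = 0)
  C[1][1] = min over k of (A[1][0] + B[0][1] = -5 + 8 = 3, A[1][1] + B[1][1] = 9 + -2 = 7) = 3 (attained at k = 0)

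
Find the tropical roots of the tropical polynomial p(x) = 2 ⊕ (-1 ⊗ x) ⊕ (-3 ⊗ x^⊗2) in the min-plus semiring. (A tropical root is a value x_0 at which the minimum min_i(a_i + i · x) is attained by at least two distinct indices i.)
Roots: {2, 3}

Each tropical root is a break point of the lower envelope of the lines y = a_i + i · x (there are 3 lines, with slopes 0, 1, ..., 2). Only the lines that attain the minimum somewhere contribute to roots; other lines are dominated. Here the surviving (envelope) indices are i = 2, i = 1, i = 0.
Intersections between consecutive envelope lines give the roots: for adjacent envelope indices i < j the intersection is x = (a_i − a_j) / (j − i). Reading off the sorted break points: {2, 3}.
Verification: at each break x_0, at least two indices attain the minimum of min_i(a_i + i · x_0).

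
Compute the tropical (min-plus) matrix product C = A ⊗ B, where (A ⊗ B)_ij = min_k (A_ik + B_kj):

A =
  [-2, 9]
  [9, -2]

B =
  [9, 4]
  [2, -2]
A ⊗ B =
  [7, 2]
  [0, -4]

Apply the min-plus product entry-by-entry:
  C[0][0] = min over k of (A[0][0] + B[0][0] = -2 + 9 = 7, A[0][1] + B[1][0] = 9 + 2 = 11) = 7 (attained at k = 0)
  C[0][1] = min over k of (A[0][0] + B[0][1] = -2 + 4 = 2, A[0][1] + B[1][1] = 9 + -2 = 7) = 2 (attained at k = 0)
  C[1][0] = min over k of (A[1][0] + B[0][0] = 9 + 9 = 18, A[1][1] + B[1][0] = -2 + 2 = 0) = 0 (attained at k = 1)
  C[1][1] = min over k of (A[1][0] + B[0][1] = 9 + 4 = 13, A[1][1] + B[1][1] = -2 + -2 = -4) = -4 (attained at k = 1)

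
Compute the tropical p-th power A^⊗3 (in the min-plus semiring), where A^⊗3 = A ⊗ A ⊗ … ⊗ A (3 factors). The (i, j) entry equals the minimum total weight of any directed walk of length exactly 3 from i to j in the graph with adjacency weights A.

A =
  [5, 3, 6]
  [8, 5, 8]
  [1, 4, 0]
A^⊗3 =
  [7, 10, 6]
  [9, 12, 8]
  [1, 4, 0]

Each entry (A^⊗3)_ij equals the minimum over all length-3 walks i = v_0 → v_1 → … → v_3 = j of Σ_t A[v_t][v_{t+1}]. For example, for (i, j) = (0, 2) we minimise over 9 possible intermediate vertex sequences; the minimum is 6, attained along the walk 0 → 2 → 2 → 2.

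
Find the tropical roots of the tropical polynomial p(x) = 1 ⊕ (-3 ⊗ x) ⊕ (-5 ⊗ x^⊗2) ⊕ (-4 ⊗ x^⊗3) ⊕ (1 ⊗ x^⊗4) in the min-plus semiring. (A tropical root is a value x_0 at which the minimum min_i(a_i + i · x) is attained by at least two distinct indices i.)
Roots: {-5, -1, 2, 4}

Each tropical root is a break point of the lower envelope of the lines y = a_i + i · x (there are 5 lines, with slopes 0, 1, ..., 4). Only the lines that attain the minimum somewhere contribute to roots; other lines are dominated. Here the surviving (envelope) indices are i = 4, i = 3, i = 2, i = 1, i = 0.
Intersections between consecutive envelope lines give the roots: for adjacent envelope indices i < j the intersection is x = (a_i − a_j) / (j − i). Reading off the sorted break points: {-5, -1, 2, 4}.
Verification: at each break x_0, at least two indices attain the minimum of min_i(a_i + i · x_0).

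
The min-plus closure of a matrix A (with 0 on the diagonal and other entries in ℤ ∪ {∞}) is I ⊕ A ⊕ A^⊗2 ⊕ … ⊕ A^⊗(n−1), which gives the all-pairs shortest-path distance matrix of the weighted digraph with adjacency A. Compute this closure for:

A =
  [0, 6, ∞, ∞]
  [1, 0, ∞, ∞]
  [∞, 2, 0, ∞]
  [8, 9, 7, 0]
Closure =
  [0, 6, ∞, ∞]
  [1, 0, ∞, ∞]
  [3, 2, 0, ∞]
  [8, 9, 7, 0]

This is the Floyd-Warshall all-pairs shortest-path computation. For each intermediate vertex k = 0, 1, …, 3, update dist[i][j] ← min(dist[i][j], dist[i][k] + dist[k][j]). The final matrix gives, for each (i, j), the minimum total weight of any directed path from i to j (possibly empty when i = j).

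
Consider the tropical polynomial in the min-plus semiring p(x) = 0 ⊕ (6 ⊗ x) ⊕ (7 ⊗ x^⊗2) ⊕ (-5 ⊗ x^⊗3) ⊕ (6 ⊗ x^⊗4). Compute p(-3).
p(-3) = -14

A tropical monomial a ⊗ x^⊗i evaluates to a + i · x. Evaluating each term at x = -3:
  Term 0 contributes 0 + 0 · -3 = 0
  Term 1 contributes 6 + 1 · -3 = 3
  Term 2 contributes 7 + 2 · -3 = 1
  Term 3 contributes -5 + 3 · -3 = -14
  Term 4 contributes 6 + 4 · -3 = -6
p(-3) = ⊕ of these = min[0, 3, 1, -14, -6] = -14.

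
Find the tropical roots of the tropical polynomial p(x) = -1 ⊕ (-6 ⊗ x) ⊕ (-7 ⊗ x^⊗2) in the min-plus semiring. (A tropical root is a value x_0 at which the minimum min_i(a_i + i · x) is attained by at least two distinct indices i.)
Roots: {1, 5}

Each tropical root is a break point of the lower envelope of the lines y = a_i + i · x (there are 3 lines, with slopes 0, 1, ..., 2). Only the lines that attain the minimum somewhere contribute to roots; other lines are dominated. Here the surviving (envelope) indices are i = 2, i = 1, i = 0.
Intersections between consecutive envelope lines give the roots: for adjacent envelope indices i < j the intersection is x = (a_i − a_j) / (j − i). Reading off the sorted break points: {1, 5}.
Verification: at each break x_0, at least two indices attain the minimum of min_i(a_i + i · x_0).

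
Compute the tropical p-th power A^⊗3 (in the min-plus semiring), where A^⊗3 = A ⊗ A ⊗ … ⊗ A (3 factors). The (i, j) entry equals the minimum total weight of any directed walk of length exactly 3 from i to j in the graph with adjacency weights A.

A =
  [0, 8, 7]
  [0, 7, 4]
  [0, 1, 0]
A^⊗3 =
  [0, 8, 7]
  [0, 5, 4]
  [0, 1, 0]

Each entry (A^⊗3)_ij equals the minimum over all length-3 walks i = v_0 → v_1 → … → v_3 = j of Σ_t A[v_t][v_{t+1}]. For example, for (i, j) = (0, 2) we minimise over 9 possible intermediate vertex sequences; the minimum is 7, attained along the walk 0 → 0 → 0 → 2.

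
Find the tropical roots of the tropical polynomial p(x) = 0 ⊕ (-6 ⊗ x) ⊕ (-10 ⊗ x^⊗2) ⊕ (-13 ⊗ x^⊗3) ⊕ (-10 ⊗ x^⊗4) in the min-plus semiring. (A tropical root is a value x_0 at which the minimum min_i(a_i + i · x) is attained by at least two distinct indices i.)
Roots: {-3, 3, 4, 6}

Each tropical root is a break point of the lower envelope of the lines y = a_i + i · x (there are 5 lines, with slopes 0, 1, ..., 4). Only the lines that attain the minimum somewhere contribute to roots; other lines are dominated. Here the surviving (envelope) indices are i = 4, i = 3, i = 2, i = 1, i = 0.
Intersections between consecutive envelope lines give the roots: for adjacent envelope indices i < j the intersection is x = (a_i − a_j) / (j − i). Reading off the sorted break points: {-3, 3, 4, 6}.
Verification: at each break x_0, at least two indices attain the minimum of min_i(a_i + i · x_0).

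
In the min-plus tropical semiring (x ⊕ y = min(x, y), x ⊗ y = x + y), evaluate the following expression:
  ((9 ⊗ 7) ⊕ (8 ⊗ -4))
((9 ⊗ 7) ⊕ (8 ⊗ -4)) = 4

Expand innermost to outermost. Recall ⊕ takes the minimum of its arguments and ⊗ takes their sum. Working out the expression ((9 ⊗ 7) ⊕ (8 ⊗ -4)) gives 4.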